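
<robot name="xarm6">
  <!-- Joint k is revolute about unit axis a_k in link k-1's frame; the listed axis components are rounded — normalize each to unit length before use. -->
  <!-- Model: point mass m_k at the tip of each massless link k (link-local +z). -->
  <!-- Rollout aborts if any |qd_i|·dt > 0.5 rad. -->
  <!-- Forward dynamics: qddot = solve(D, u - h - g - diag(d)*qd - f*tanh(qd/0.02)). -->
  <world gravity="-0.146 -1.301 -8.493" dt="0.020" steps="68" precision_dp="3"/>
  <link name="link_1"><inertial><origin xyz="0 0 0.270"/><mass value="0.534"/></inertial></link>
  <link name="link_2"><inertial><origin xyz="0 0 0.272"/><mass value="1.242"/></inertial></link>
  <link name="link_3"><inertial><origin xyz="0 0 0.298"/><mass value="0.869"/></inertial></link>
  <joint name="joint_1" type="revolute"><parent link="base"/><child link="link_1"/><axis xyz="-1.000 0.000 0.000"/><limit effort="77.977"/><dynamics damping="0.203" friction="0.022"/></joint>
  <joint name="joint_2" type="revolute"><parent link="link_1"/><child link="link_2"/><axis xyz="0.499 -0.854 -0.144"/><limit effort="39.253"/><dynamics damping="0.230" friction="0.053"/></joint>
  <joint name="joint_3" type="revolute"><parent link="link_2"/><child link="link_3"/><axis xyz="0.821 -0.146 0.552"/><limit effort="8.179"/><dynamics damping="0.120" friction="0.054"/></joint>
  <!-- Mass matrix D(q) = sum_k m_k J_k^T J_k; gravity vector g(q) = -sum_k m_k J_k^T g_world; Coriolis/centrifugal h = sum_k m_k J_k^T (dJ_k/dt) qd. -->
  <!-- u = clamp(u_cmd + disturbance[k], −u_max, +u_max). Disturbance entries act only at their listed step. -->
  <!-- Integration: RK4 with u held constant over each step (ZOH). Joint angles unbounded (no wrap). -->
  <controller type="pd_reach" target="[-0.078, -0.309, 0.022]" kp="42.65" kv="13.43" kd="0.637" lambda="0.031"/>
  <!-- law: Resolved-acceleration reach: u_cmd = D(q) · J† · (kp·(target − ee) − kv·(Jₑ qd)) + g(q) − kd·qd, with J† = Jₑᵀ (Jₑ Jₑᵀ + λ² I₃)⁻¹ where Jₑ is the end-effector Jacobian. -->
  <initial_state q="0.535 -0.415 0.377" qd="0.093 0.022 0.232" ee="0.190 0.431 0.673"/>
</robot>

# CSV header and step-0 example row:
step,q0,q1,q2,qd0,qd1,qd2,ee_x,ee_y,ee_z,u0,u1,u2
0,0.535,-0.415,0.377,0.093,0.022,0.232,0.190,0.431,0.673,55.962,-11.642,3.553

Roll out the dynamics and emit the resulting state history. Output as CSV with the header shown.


step,q0,q1,q2,qd0,qd1,qd2,ee_x,ee_y,ee_z,u0,u1,u2
1,0.573,-0.410,0.502,3.684,0.612,11.824,0.189,0.428,0.670,36.038,-6.389,-3.951
2,0.659,-0.389,0.744,4.839,1.462,12.360,0.185,0.423,0.654,1.985,2.200,-2.244
3,0.753,-0.355,0.965,4.604,1.891,9.849,0.178,0.425,0.629,-14.257,5.970,0.394
4,0.840,-0.315,1.143,4.120,2.120,8.075,0.171,0.430,0.601,-20.088,7.220,1.508
5,0.917,-0.271,1.294,3.639,2.326,7.069,0.163,0.435,0.574,-21.896,7.578,1.626
6,0.985,-0.222,1.428,3.188,2.557,6.478,0.156,0.437,0.548,-22.187,7.648,1.287
7,1.045,-0.168,1.554,2.762,2.825,6.096,0.148,0.436,0.524,-21.963,7.657,0.766
8,1.096,-0.109,1.672,2.356,3.135,5.819,0.142,0.433,0.503,-21.658,7.699,0.194
9,1.139,-0.043,1.786,1.962,3.490,5.599,0.135,0.426,0.483,-21.473,7.815,-0.369
10,1.174,0.031,1.895,1.573,3.896,5.414,0.128,0.418,0.466,-21.504,8.030,-0.895
11,1.202,0.113,2.002,1.179,4.360,5.261,0.121,0.409,0.452,-21.801,8.363,-1.374
12,1.221,0.205,2.105,0.770,4.889,5.152,0.114,0.398,0.440,-22.406,8.837,-1.806
13,1.232,0.309,2.208,0.327,5.497,5.114,0.105,0.386,0.431,-23.385,9.496,-2.198
14,1.234,0.426,2.310,-0.180,6.200,5.201,0.096,0.373,0.425,-24.919,10.443,-2.573
15,1.224,0.558,2.417,-0.809,7.017,5.525,0.085,0.358,0.423,-27.557,11.948,-2.986
16,1.200,0.708,2.535,-1.697,7.966,6.342,0.073,0.341,0.424,-32.901,14.649,-3.585
17,1.152,0.879,2.680,-3.185,9.010,8.291,0.058,0.320,0.430,-37.006,14.238,-4.734
18,1.066,1.060,2.871,-5.574,8.932,11.118,0.039,0.297,0.444,55.270,-33.351,-5.629
19,0.994,1.175,2.945,-1.294,3.030,-3.896,0.019,0.266,0.463,42.256,-19.783,4.771
20,0.993,1.215,2.822,1.206,0.879,-8.447,0.004,0.230,0.472,28.511,-17.532,6.465
21,1.028,1.213,2.645,2.209,-1.055,-9.135,-0.011,0.207,0.475,-30.954,18.678,4.954
22,1.047,1.237,2.571,-0.203,3.464,1.451,-0.023,0.196,0.475,-29.020,18.904,-3.006
23,1.029,1.337,2.641,-1.701,6.516,5.601,-0.032,0.184,0.471,-17.912,8.507,-4.947
24,0.986,1.473,2.751,-2.615,7.005,5.523,-0.045,0.165,0.469,18.822,-17.649,-3.361
25,0.960,1.577,2.768,0.102,3.523,-3.851,-0.059,0.137,0.466,14.840,-12.989,3.526
26,0.974,1.633,2.673,1.267,2.107,-5.730,-0.069,0.109,0.458,4.836,-6.677,3.921
27,0.998,1.674,2.574,1.221,1.988,-4.172,-0.078,0.088,0.449,-8.616,6.268,1.917
28,1.010,1.735,2.537,-0.010,4.037,0.409,-0.085,0.073,0.440,-7.489,5.217,-1.307
29,1.006,1.827,2.555,-0.481,5.170,1.378,-0.090,0.056,0.429,-2.897,-0.062,-1.246
30,0.998,1.931,2.572,-0.355,5.212,0.331,-0.094,0.036,0.415,0.579,-4.334,0.170
31,0.994,2.029,2.565,-0.011,4.690,-0.958,-0.097,0.014,0.399,0.748,-4.855,1.354
32,0.994,2.120,2.545,-0.010,4.336,-1.101,-0.097,-0.007,0.382,0.119,-4.262,1.514
33,0.991,2.205,2.526,-0.225,4.153,-0.768,-0.094,-0.027,0.365,-0.287,-3.886,1.363
34,0.984,2.286,2.514,-0.504,4.013,-0.437,-0.090,-0.045,0.349,-0.463,-3.695,1.293
35,0.971,2.365,2.509,-0.814,3.887,-0.150,-0.085,-0.063,0.332,-0.421,-3.652,1.306
36,0.952,2.442,2.508,-1.103,3.745,0.035,-0.079,-0.080,0.316,-0.207,-3.813,1.420
37,0.927,2.515,2.509,-1.316,3.548,0.050,-0.073,-0.096,0.299,0.055,-4.142,1.657
38,0.899,2.583,2.510,-1.503,3.309,0.063,-0.065,-0.111,0.283,0.300,-4.472,1.842
39,0.868,2.647,2.511,-1.636,3.016,0.029,-0.058,-0.125,0.266,0.479,-4.722,2.006
40,0.834,2.704,2.511,-1.735,2.692,-0.001,-0.051,-0.137,0.250,0.600,-4.851,2.106
41,0.798,2.754,2.511,-1.806,2.354,-0.014,-0.044,-0.149,0.235,0.679,-4.858,2.142
42,0.762,2.798,2.511,-1.846,2.015,-0.023,-0.037,-0.159,0.220,0.731,-4.766,2.135
43,0.725,2.835,2.510,-1.857,1.684,-0.037,-0.031,-0.168,0.207,0.764,-4.602,2.107
44,0.688,2.865,2.509,-1.846,1.371,-0.049,-0.027,-0.175,0.194,0.791,-4.392,2.062
45,0.651,2.890,2.508,-1.820,1.083,-0.057,-0.022,-0.182,0.183,0.818,-4.156,2.004
46,0.615,2.909,2.507,-1.782,0.824,-0.061,-0.019,-0.189,0.172,0.847,-3.913,1.941
47,0.580,2.923,2.506,-1.734,0.594,-0.062,-0.016,-0.194,0.163,0.879,-3.675,1.876
48,0.546,2.933,2.505,-1.679,0.393,-0.062,-0.015,-0.200,0.154,0.914,-3.448,1.813
49,0.513,2.939,2.503,-1.620,0.219,-0.060,-0.013,-0.204,0.146,0.951,-3.239,1.755
50,0.481,2.942,2.502,-1.558,0.070,-0.058,-0.013,-0.209,0.139,0.991,-3.050,1.702
51,0.451,2.942,2.501,-1.497,-0.048,-0.047,-0.012,-0.213,0.132,1.034,-2.895,1.651
52,0.421,2.940,2.500,-1.436,-0.137,-0.031,-0.013,-0.217,0.126,1.078,-2.777,1.605
53,0.393,2.937,2.500,-1.372,-0.217,-0.030,-0.013,-0.221,0.120,1.122,-2.667,1.576
54,0.366,2.932,2.499,-1.311,-0.284,-0.028,-0.014,-0.224,0.115,1.168,-2.569,1.551
55,0.341,2.926,2.499,-1.253,-0.340,-0.027,-0.015,-0.228,0.110,1.216,-2.481,1.531
56,0.316,2.918,2.498,-1.198,-0.385,-0.025,-0.016,-0.231,0.106,1.265,-2.405,1.514
57,0.293,2.910,2.497,-1.145,-0.421,-0.023,-0.017,-0.234,0.102,1.315,-2.340,1.501
58,0.271,2.902,2.497,-1.094,-0.448,-0.022,-0.019,-0.237,0.098,1.365,-2.284,1.491
59,0.249,2.893,2.497,-1.047,-0.469,-0.020,-0.020,-0.240,0.094,1.416,-2.237,1.483
60,0.229,2.883,2.496,-1.001,-0.484,-0.018,-0.022,-0.242,0.091,1.467,-2.198,1.478
61,0.209,2.873,2.496,-0.958,-0.493,-0.017,-0.023,-0.245,0.088,1.518,-2.165,1.475
62,0.191,2.863,2.495,-0.917,-0.498,-0.015,-0.025,-0.247,0.085,1.569,-2.138,1.474
63,0.173,2.853,2.495,-0.878,-0.499,-0.014,-0.026,-0.250,0.082,1.620,-2.117,1.475
64,0.155,2.843,2.495,-0.841,-0.497,-0.012,-0.028,-0.252,0.079,1.670,-2.099,1.476
65,0.139,2.833,2.495,-0.806,-0.493,-0.011,-0.029,-0.254,0.077,1.719,-2.085,1.479
66,0.123,2.824,2.494,-0.772,-0.487,-0.009,-0.031,-0.256,0.074,1.767,-2.074,1.482
67,0.108,2.814,2.494,-0.740,-0.479,-0.008,-0.032,-0.258,0.072,1.815,-2.065,1.486
68,0.094,2.804,2.494,-0.710,-0.469,-0.007,-0.034,-0.260,0.070,,,


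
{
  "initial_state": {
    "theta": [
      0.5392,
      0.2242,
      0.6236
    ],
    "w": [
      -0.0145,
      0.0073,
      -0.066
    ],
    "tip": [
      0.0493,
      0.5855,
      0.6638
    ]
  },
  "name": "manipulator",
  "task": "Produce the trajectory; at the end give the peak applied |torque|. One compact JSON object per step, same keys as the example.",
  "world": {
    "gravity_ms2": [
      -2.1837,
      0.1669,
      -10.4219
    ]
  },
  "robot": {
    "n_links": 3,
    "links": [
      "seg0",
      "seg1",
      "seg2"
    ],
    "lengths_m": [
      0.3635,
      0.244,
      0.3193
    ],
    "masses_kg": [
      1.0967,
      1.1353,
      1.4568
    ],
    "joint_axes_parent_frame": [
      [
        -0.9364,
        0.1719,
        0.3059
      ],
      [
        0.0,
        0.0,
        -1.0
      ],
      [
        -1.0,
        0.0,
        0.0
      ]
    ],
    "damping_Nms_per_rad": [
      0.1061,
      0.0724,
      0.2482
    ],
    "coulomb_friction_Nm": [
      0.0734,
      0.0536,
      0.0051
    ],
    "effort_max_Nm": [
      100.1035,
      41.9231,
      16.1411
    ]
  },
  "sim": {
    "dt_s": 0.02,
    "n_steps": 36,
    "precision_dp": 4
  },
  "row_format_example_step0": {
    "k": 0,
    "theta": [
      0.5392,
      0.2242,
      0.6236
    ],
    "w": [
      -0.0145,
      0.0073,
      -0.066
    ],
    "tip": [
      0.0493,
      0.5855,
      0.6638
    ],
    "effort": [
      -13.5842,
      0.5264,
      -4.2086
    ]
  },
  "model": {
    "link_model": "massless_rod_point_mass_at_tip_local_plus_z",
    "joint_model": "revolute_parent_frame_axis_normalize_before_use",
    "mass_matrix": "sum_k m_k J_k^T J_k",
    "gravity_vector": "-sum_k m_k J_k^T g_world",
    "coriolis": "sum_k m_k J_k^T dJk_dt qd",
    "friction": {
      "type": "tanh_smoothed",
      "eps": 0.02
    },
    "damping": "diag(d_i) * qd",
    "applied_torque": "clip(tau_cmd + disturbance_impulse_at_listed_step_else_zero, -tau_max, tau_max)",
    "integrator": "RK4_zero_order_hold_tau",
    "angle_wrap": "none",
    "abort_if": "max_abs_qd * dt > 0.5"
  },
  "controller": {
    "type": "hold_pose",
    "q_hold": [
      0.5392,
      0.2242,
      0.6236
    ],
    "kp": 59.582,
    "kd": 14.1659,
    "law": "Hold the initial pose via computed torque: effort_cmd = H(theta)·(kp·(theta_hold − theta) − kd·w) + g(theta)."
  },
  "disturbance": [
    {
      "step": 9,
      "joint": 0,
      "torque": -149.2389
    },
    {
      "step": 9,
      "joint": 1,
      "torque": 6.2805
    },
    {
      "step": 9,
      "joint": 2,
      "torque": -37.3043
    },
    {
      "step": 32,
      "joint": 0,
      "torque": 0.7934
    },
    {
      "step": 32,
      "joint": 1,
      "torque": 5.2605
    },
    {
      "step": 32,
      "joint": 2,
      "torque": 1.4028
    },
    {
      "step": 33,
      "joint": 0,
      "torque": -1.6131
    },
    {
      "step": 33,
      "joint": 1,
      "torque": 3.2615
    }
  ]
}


{"k":1,"theta":[0.5389,0.2243,0.6225],"w":[-0.0106,0.0014,-0.0445],"tip":[0.0493,0.5852,0.6643],"effort":[-13.7275,0.5308,-4.2557]}
{"k":2,"theta":[0.5388,0.2243,0.6218],"w":[-0.0074,0.0002,-0.0287],"tip":[0.0493,0.585,0.6646],"effort":[-13.8424,0.532,-4.2932]}
{"k":3,"theta":[0.5386,0.2243,0.6213],"w":[-0.0048,0.0,-0.017],"tip":[0.0493,0.5848,0.6648],"effort":[-13.9339,0.5326,-4.3229]}
{"k":4,"theta":[0.5386,0.2243,0.6211],"w":[-0.0028,-0.0,-0.0087],"tip":[0.0493,0.5848,0.6649],"effort":[-14.0062,0.5331,-4.3461]}
{"k":5,"theta":[0.5385,0.2243,0.6209],"w":[-0.0012,-0.0,-0.0029],"tip":[0.0494,0.5847,0.665],"effort":[-14.0631,0.5335,-4.3641]}
{"k":6,"theta":[0.5385,0.2243,0.6209],"w":[-0.0,-0.0001,0.0011],"tip":[0.0494,0.5847,0.665],"effort":[-14.1077,0.5339,-4.3779]}
{"k":7,"theta":[0.5385,0.2243,0.621],"w":[0.0008,-0.0001,0.0037],"tip":[0.0494,0.5847,0.665],"effort":[-14.1423,0.5343,-4.3886]}
{"k":8,"theta":[0.5385,0.2243,0.6211],"w":[0.0014,-0.0001,0.0054],"tip":[0.0494,0.5847,0.6649],"effort":[-14.1692,0.5346,-4.3968]}
{"k":9,"theta":[0.5386,0.2243,0.6212],"w":[0.0018,-0.0001,0.0064],"tip":[0.0493,0.5848,0.6649],"effort":[-100.1035,6.8154,-16.1411]}
{"k":10,"theta":[0.5228,0.2403,0.6436],"w":[-1.5687,1.5291,2.1774],"tip":[0.0535,0.5775,0.6671],"effort":[11.3961,-1.3222,-0.9128]}
{"k":11,"theta":[0.4965,0.2652,0.6789],"w":[-1.0654,0.9884,1.3833],"tip":[0.0603,0.5647,0.6711],"effort":[6.3955,-0.9815,-1.6455]}
{"k":12,"theta":[0.479,0.2811,0.7009],"w":[-0.691,0.6183,0.8362],"tip":[0.0649,0.5558,0.6741],"effort":[2.2554,-0.6363,-2.2302]}
{"k":13,"theta":[0.468,0.2908,0.7137],"w":[-0.4119,0.3505,0.4576],"tip":[0.0677,0.55,0.6762],"effort":[-1.1662,-0.32,-2.7069]}
{"k":14,"theta":[0.4619,0.2958,0.7202],"w":[-0.2046,0.1531,0.1954],"tip":[0.0692,0.5466,0.6775],"effort":[-3.9842,-0.0483,-3.0996]}
{"k":15,"theta":[0.4593,0.2974,0.7223],"w":[-0.0519,0.0098,0.0148],"tip":[0.0697,0.5451,0.6783],"effort":[-6.294,0.1728,-3.4241]}
{"k":16,"theta":[0.4594,0.2968,0.7214],"w":[0.0576,-0.0683,-0.1042],"tip":[0.0696,0.5451,0.6785],"effort":[-8.1521,0.3223,-3.6941]}
{"k":17,"theta":[0.4613,0.2949,0.7185],"w":[0.1334,-0.1195,-0.179],"tip":[0.069,0.546,0.6783],"effort":[-9.6362,0.4318,-3.9149]}
{"k":18,"theta":[0.4645,0.2922,0.7145],"w":[0.1848,-0.1534,-0.2259],"tip":[0.0682,0.5477,0.6778],"effort":[-10.8284,0.5125,-4.0932]}
{"k":19,"theta":[0.4685,0.2889,0.7097],"w":[0.2175,-0.1738,-0.2527],"tip":[0.0672,0.5498,0.6771],"effort":[-11.7785,0.5699,-4.2356]}
{"k":20,"theta":[0.473,0.2853,0.7045],"w":[0.2359,-0.184,-0.2651],"tip":[0.0661,0.5522,0.6762],"effort":[-12.5286,0.6086,-4.3476]}
{"k":21,"theta":[0.4778,0.2816,0.6992],"w":[0.2437,-0.1865,-0.2674],"tip":[0.065,0.5548,0.6752],"effort":[-13.1144,0.633,-4.434]}
{"k":22,"theta":[0.4827,0.2779,0.6939],"w":[0.2434,-0.1834,-0.2626],"tip":[0.0639,0.5574,0.6742],"effort":[-13.5659,0.6466,-4.4991]}
{"k":23,"theta":[0.4875,0.2743,0.6888],"w":[0.2375,-0.1764,-0.2531],"tip":[0.0628,0.5599,0.6731],"effort":[-13.9087,0.6523,-4.5467]}
{"k":24,"theta":[0.4921,0.2709,0.6838],"w":[0.2276,-0.1667,-0.2405],"tip":[0.0618,0.5624,0.672],"effort":[-14.1637,0.6523,-4.5799]}
{"k":25,"theta":[0.4965,0.2676,0.6792],"w":[0.215,-0.1555,-0.2262],"tip":[0.0608,0.5647,0.671],"effort":[-14.3487,0.6483,-4.6015]}
{"k":26,"theta":[0.5007,0.2646,0.6748],"w":[0.2009,-0.1434,-0.2111],"tip":[0.0599,0.5669,0.67],"effort":[-14.4781,0.6418,-4.6139]}
{"k":27,"theta":[0.5046,0.2619,0.6708],"w":[0.1859,-0.131,-0.1957],"tip":[0.0591,0.5689,0.6691],"effort":[-14.564,0.6337,-4.6192]}
{"k":28,"theta":[0.5081,0.2594,0.667],"w":[0.1706,-0.1188,-0.1806],"tip":[0.0583,0.5708,0.6683],"effort":[-14.6161,0.6247,-4.6188]}
{"k":29,"theta":[0.5114,0.2571,0.6636],"w":[0.1556,-0.1071,-0.166],"tip":[0.0576,0.5725,0.6675],"effort":[-14.6424,0.6154,-4.6143]}
{"k":30,"theta":[0.5143,0.2551,0.6604],"w":[0.1411,-0.0959,-0.1522],"tip":[0.057,0.574,0.6668],"effort":[-14.6493,0.6062,-4.6068]}
{"k":31,"theta":[0.517,0.2533,0.6575],"w":[0.1273,-0.0855,-0.1392],"tip":[0.0565,0.5754,0.6662],"effort":[-14.642,0.5972,-4.5972]}
{"k":32,"theta":[0.5194,0.2516,0.6548],"w":[0.1143,-0.0759,-0.1271],"tip":[0.056,0.5766,0.6656],"effort":[-13.8311,5.8492,-3.1834]}
{"k":33,"theta":[0.5218,0.269,0.6538],"w":[0.124,1.8008,0.0274],"tip":[0.0592,0.5777,0.6646],"effort":[-16.4463,2.3675,-4.9899]}
{"k":34,"theta":[0.5243,0.3106,0.6538],"w":[0.1322,2.3567,-0.0314],"tip":[0.067,0.5783,0.6633],"effort":[-14.2607,-1.3865,-4.9288]}
{"k":35,"theta":[0.5267,0.3492,0.6534],"w":[0.1062,1.4996,-0.0096],"tip":[0.0743,0.5786,0.6624],"effort":[-14.2637,-0.7961,-4.8588]}
{"k":36,"theta":[0.5287,0.3728,0.6532],"w":[0.0844,0.8617,-0.0146],"tip":[0.0786,0.579,0.6616]}
{"summary": "max |effort| (N\u00b7m): 100.1035"}


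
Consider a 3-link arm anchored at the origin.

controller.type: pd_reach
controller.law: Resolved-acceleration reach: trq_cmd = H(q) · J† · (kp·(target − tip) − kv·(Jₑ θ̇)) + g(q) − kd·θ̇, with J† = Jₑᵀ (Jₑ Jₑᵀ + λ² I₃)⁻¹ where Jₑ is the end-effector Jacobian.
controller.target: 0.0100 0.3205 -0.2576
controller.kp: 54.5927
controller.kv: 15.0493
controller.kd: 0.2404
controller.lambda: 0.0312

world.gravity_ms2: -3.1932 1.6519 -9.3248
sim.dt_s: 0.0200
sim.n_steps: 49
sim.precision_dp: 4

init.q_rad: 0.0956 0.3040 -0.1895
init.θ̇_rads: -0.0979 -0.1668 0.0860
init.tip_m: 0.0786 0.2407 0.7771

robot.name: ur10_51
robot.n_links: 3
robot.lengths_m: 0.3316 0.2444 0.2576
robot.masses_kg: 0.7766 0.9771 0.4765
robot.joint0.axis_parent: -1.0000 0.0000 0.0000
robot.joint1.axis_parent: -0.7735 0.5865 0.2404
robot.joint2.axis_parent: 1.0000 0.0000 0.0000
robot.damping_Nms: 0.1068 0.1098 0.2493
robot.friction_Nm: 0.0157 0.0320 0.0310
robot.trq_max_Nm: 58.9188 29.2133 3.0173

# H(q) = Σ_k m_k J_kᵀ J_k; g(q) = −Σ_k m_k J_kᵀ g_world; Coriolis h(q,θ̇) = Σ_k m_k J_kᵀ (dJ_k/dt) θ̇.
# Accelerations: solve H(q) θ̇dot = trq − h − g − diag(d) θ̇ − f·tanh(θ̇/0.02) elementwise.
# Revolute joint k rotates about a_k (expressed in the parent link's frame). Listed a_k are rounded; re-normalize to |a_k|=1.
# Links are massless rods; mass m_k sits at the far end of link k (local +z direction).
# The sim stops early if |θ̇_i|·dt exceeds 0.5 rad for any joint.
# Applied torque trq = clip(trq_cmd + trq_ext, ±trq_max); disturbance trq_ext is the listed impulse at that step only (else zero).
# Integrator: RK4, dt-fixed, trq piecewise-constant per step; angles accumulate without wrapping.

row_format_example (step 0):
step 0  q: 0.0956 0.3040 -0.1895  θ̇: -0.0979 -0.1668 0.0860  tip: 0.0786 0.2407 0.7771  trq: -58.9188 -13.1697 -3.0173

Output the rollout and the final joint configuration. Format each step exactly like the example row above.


step 1  q: 0.0612 0.3091 -0.2923  θ̇: -3.2782 0.7608 -9.7250  tip: 0.0763 0.2383 0.7706  trq: -40.3547 -6.5544 -0.3882
step 2  q: -0.0249 0.3481 -0.5001  θ̇: -5.3323 3.2306 -10.7597  tip: 0.0754 0.2282 0.7498  trq: -5.1348 1.1013 -0.8865
step 3  q: -0.1348 0.4287 -0.6896  θ̇: -5.7009 4.8643 -8.2712  tip: 0.0775 0.2073 0.7207  trq: 10.4580 4.6466 -1.6183
step 4  q: -0.2462 0.5353 -0.8320  θ̇: -5.4581 5.7799 -6.1180  tip: 0.0787 0.1838 0.6886  trq: 15.1830 5.7881 -1.6411
step 5  q: -0.3513 0.6576 -0.9374  θ̇: -5.0637 6.4276 -4.5494  tip: 0.0767 0.1632 0.6546  trq: 15.4325 5.8442 -1.2452
step 6  q: -0.4490 0.7932 -1.0141  θ̇: -4.7008 7.1122 -3.2130  tip: 0.0708 0.1475 0.6192  trq: 13.6926 5.3855 -0.7182
step 7  q: -0.5405 0.9441 -1.0640  θ̇: -4.4411 7.9401 -1.8643  tip: 0.0610 0.1368 0.5826  trq: 10.8655 4.6797 -0.2008
step 8  q: -0.6282 1.1129 -1.0859  θ̇: -4.3056 8.8895 -0.3925  tip: 0.0471 0.1306 0.5451  trq: 7.4126 3.7917 0.2609
step 9  q: -0.7142 1.3007 -1.0776  θ̇: -4.2687 9.8114 1.1342  tip: 0.0291 0.1280 0.5069  trq: 3.9481 2.6253 0.7025
step 10  q: -0.8000 1.5048 -1.0391  θ̇: -4.2754 10.5292 2.6416  tip: 0.0070 0.1278 0.4681  trq: 1.0814 1.1251 1.1180
step 11  q: -0.8856 1.7192 -0.9728  θ̇: -4.2613 10.8740 3.9314  tip: -0.0187 0.1289 0.4287  trq: -1.0682 -0.5053 1.5274
step 12  q: -0.9706 1.9369 -0.8835  θ̇: -4.2418 10.8784 4.9574  tip: -0.0470 0.1303 0.3887  trq: -2.4436 -2.0756 1.9065
step 13  q: -1.0556 2.1519 -0.7764  θ̇: -4.2640 10.6264 5.7129  tip: -0.0765 0.1309 0.3481  trq: -2.5026 -3.6834 2.2403
step 14  q: -1.1410 2.3589 -0.6585  θ̇: -4.3015 10.0987 6.0573  tip: -0.1060 0.1297 0.3072  trq: -1.0463 -5.4067 2.5509
step 15  q: -1.2264 2.5524 -0.5390  θ̇: -4.2686 9.2815 5.8936  tip: -0.1343 0.1263 0.2666  trq: 1.1140 -6.9813 2.8353
step 16  q: -1.3099 2.7277 -0.4266  θ̇: -4.1127 8.2829 5.3726  tip: -0.1605 0.1210 0.2274  trq: 3.0157 -8.0772 3.0173
step 17  q: -1.3892 2.8827 -0.3259  θ̇: -3.8362 7.2544 4.7373  tip: -0.1839 0.1148 0.1906  trq: 4.3135 -8.6215 3.0173
step 18  q: -1.4620 3.0178 -0.2379  θ̇: -3.4605 6.2889 4.1149  tip: -0.2041 0.1088 0.1567  trq: 5.1286 -8.7508 3.0173
step 19  q: -1.5266 3.1351 -0.1602  θ̇: -3.0060 5.4636 3.6943  tip: -0.2209 0.1037 0.1259  trq: 5.7256 -8.6695 2.9805
step 20  q: -1.5814 3.2373 -0.0888  θ̇: -2.4691 4.7768 3.4829  tip: -0.2341 0.1002 0.0979  trq: 6.4400 -8.5819 2.7525
step 21  q: -1.6242 3.3263 -0.0217  θ̇: -1.8139 4.1443 3.2623  tip: -0.2439 0.0982 0.0727  trq: 7.5436 -8.6203 2.5481
step 22  q: -1.6520 3.4030 0.0410  θ̇: -0.9724 3.5362 3.0397  tip: -0.2507 0.0974 0.0499  trq: 8.9983 -8.7799 2.3612
step 23  q: -1.6606 3.4675 0.0992  θ̇: 0.1064 2.9220 2.8129  tip: -0.2548 0.0975 0.0294  trq: 10.1810 -8.8277 2.1873
step 24  q: -1.6459 3.5197 0.1531  θ̇: 1.3530 2.3049 2.6049  tip: -0.2562 0.0979 0.0111  trq: 9.7681 -8.3059 2.0156
step 25  q: -1.6076 3.5603 0.2037  θ̇: 2.4749 1.7518 2.4711  tip: -0.2550 0.0980 -0.0053  trq: 7.2300 -7.0929 1.8347
step 26  q: -1.5518 3.5912 0.2527  θ̇: 3.0994 1.3406 2.4295  tip: -0.2516 0.0975 -0.0196  trq: 3.7500 -5.6296 1.6504
step 27  q: -1.4900 3.6156 0.3014  θ̇: 3.0831 1.0876 2.4335  tip: -0.2464 0.0963 -0.0320  trq: 0.6344 -4.3220 1.4835
step 28  q: -1.4340 3.6361 0.3502  θ̇: 2.5182 0.9645 2.4349  tip: -0.2401 0.0946 -0.0423  trq: -1.7196 -3.2469 1.3480
step 29  q: -1.3932 3.6553 0.3989  θ̇: 1.5603 0.9466 2.4276  tip: -0.2333 0.0929 -0.0505  trq: -3.5988 -2.2849 1.2420
step 30  q: -1.3746 3.6752 0.4477  θ̇: 0.3069 1.0365 2.4406  tip: -0.2266 0.0913 -0.0567  trq: -5.5991 -1.2542 1.1558
step 31  q: -1.3841 3.6982 0.4974  θ̇: -1.2461 1.2700 2.5230  tip: -0.2202 0.0903 -0.0613  trq: -8.3751 0.0045 1.0790
step 32  q: -1.4288 3.7280 0.5500  θ̇: -3.2133 1.7197 2.7352  tip: -0.2147 0.0899 -0.0648  trq: -12.0869 1.4340 1.0058
step 33  q: -1.5182 3.7698 0.6087  θ̇: -5.6969 2.4863 3.1432  tip: -0.2103 0.0905 -0.0683  trq: -14.8490 2.2058 0.9397
step 34  q: -1.6599 3.8302 0.6771  θ̇: -8.4135 3.6063 3.7391  tip: -0.2075 0.0931 -0.0733  trq: -12.0478 0.6230 0.9148
step 35  q: -1.8478 3.9139 0.7567  θ̇: -10.3085 4.8458 4.2807  tip: -0.2064 0.0993 -0.0822  trq: -3.1323 -3.3258 1.0124
step 36  q: -2.0560 4.0194 0.8431  θ̇: -10.4642 5.7464 4.3855  tip: -0.2068 0.1112 -0.0961  trq: 5.2533 -7.0342 1.2921
step 37  q: -2.2533 4.1374 0.9268  θ̇: -9.2747 6.0440 3.9548  tip: -0.2083 0.1289 -0.1137  trq: 9.3674 -8.9209 1.6799
step 38  q: -2.4222 4.2564 0.9992  θ̇: -7.6427 5.8079 3.2432  tip: -0.2101 0.1507 -0.1322  trq: 10.1752 -9.2078 2.0201
step 39  q: -2.5594 4.3677 1.0575  θ̇: -6.1080 5.2661 2.5589  tip: -0.2116 0.1739 -0.1495  trq: 9.3701 -8.6143 2.2112
step 40  q: -2.6686 4.4670 1.1038  θ̇: -4.8418 4.6250 2.0545  tip: -0.2123 0.1963 -0.1645  trq: 7.9793 -7.6982 2.2487
step 41  q: -2.7554 4.5537 1.1418  θ̇: -3.8497 4.0083 1.7389  tip: -0.2118 0.2167 -0.1770  trq: 6.4842 -6.7665 2.1812
step 42  q: -2.8247 4.6287 1.1749  θ̇: -3.0879 3.4707 1.5616  tip: -0.2103 0.2345 -0.1873  trq: 5.0855 -5.9506 2.0627
step 43  q: -2.8806 4.6938 1.2052  θ̇: -2.5077 3.0261 1.4683  tip: -0.2077 0.2497 -0.1956  trq: 3.8550 -5.2870 1.9315
step 44  q: -2.9264 4.7509 1.2341  θ̇: -2.0671 2.6693 1.4193  tip: -0.2044 0.2626 -0.2025  trq: 2.8076 -4.7683 1.8085
step 45  q: -2.9644 4.8015 1.2623  θ̇: -1.7326 2.3877 1.3907  tip: -0.2004 0.2734 -0.2082  trq: 1.9332 -4.3711 1.7023
step 46  q: -2.9965 4.8471 1.2899  θ̇: -1.4784 2.1673 1.3696  tip: -0.1961 0.2826 -0.2130  trq: 1.2120 -4.0691 1.6143
step 47  q: -3.0241 4.8888 1.3171  θ̇: -1.2848 1.9950 1.3498  tip: -0.1916 0.2904 -0.2172  trq: 0.6212 -3.8385 1.5431
step 48  q: -3.0484 4.9274 1.3439  θ̇: -1.1368 1.8596 1.3288  tip: -0.1868 0.2971 -0.2210  trq: 0.1391 -3.6599 1.4858
step 49  q: -3.0700 4.9636 1.3703  θ̇: -1.0230 1.7522 1.3059  tip: -0.1820 0.3029 -0.2243
final q (rad): -3.0700 4.9636 1.3703


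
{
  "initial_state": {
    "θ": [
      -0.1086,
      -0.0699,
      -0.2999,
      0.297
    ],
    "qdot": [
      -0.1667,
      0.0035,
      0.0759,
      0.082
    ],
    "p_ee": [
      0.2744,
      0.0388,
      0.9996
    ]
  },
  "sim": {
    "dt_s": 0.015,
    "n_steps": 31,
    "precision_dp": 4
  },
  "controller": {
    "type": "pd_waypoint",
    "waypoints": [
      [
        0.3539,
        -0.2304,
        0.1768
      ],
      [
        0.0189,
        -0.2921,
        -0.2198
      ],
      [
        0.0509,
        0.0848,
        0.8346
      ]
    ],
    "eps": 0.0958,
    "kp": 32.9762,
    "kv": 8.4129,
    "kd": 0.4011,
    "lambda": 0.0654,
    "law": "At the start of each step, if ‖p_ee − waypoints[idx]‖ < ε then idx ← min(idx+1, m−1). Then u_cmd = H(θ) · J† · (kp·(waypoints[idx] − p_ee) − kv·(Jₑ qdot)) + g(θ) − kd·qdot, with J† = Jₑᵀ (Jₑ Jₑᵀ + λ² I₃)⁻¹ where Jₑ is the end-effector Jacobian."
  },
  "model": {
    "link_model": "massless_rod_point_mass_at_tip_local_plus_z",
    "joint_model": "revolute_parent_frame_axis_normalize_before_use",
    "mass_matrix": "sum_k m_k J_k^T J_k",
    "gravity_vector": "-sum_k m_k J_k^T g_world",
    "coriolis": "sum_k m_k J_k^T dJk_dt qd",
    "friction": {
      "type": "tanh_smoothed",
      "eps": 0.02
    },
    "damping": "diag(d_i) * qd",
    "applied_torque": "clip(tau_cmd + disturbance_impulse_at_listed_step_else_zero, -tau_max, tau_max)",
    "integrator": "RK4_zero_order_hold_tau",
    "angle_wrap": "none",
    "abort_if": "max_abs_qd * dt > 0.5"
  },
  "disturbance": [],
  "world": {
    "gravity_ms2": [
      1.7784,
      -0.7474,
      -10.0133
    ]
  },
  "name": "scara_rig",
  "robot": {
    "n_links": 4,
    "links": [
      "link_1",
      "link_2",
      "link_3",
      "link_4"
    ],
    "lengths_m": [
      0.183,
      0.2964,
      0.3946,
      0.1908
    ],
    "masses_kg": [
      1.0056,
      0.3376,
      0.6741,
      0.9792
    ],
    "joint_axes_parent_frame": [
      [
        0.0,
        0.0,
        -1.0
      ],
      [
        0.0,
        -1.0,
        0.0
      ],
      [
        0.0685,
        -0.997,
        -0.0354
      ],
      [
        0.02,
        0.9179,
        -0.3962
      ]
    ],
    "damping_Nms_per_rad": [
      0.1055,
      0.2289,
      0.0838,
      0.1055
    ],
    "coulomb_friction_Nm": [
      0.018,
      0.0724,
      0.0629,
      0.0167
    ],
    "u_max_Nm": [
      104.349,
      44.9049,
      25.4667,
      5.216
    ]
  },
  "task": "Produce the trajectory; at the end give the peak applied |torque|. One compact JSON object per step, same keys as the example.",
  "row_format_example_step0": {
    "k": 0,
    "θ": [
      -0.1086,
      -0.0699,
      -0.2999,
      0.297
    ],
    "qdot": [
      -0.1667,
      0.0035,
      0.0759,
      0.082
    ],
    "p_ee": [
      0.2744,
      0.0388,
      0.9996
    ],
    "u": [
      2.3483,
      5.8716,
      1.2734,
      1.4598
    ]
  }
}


{"k":1,"\u03b8":[-0.1064,-0.0603,-0.3118,0.3099],"qdot":[0.4381,1.2301,-1.5794,1.6419],"p_ee":[0.2745,0.0384,0.9979],"u":[1.751,5.8714,2.4368,0.5738]}
{"k":2,"\u03b8":[-0.0969,-0.0372,-0.3416,0.3416],"qdot":[0.8253,1.8323,-2.3713,2.5683],"p_ee":[0.2757,0.0364,0.993],"u":[1.297,5.413,2.7369,0.0998]}
{"k":3,"\u03b8":[-0.0824,-0.0072,-0.3807,0.3833],"qdot":[1.1031,2.1513,-2.8332,2.9764],"p_ee":[0.2773,0.0331,0.986],"u":[0.943,4.6517,2.6392,-0.0989]}
{"k":4,"\u03b8":[-0.0645,0.0261,-0.4249,0.4297],"qdot":[1.2845,2.2913,-3.071,3.1929],"p_ee":[0.2791,0.0287,0.9773],"u":[0.6766,3.8527,2.3971,-0.2094]}
{"k":5,"\u03b8":[-0.0443,0.0608,-0.472,0.4782],"qdot":[1.404,2.3403,-3.2156,3.2688],"p_ee":[0.2811,0.0235,0.9671],"u":[0.4761,3.1264,2.1586,-0.2739]}
{"k":6,"\u03b8":[-0.0228,0.0958,-0.5208,0.5274],"qdot":[1.4723,2.33,-3.3005,3.2805],"p_ee":[0.2831,0.0177,0.9556],"u":[0.3288,2.5423,1.989,-0.3333]}
{"k":7,"\u03b8":[-0.0005,0.1304,-0.5707,0.5764],"qdot":[1.5025,2.2833,-3.3555,3.2466],"p_ee":[0.2853,0.0115,0.9429],"u":[0.2223,2.1151,1.9147,-0.3963]}
{"k":8,"\u03b8":[0.0221,0.164,-0.6212,0.6247],"qdot":[1.5029,2.211,-3.3909,3.1849],"p_ee":[0.2877,0.0049,0.929],"u":[0.1474,1.8413,1.9395,-0.4684]}
{"k":9,"\u03b8":[0.0444,0.1965,-0.6721,0.6719],"qdot":[1.4811,2.1201,-3.413,3.1021],"p_ee":[0.2903,-0.0018,0.914],"u":[0.0959,1.7062,2.0575,-0.5485]}
{"k":10,"\u03b8":[0.0663,0.2274,-0.7233,0.7177],"qdot":[1.4434,2.0147,-3.4245,3.0031],"p_ee":[0.2932,-0.0088,0.898],"u":[0.0617,1.6917,2.2575,-0.6344]}
{"k":11,"\u03b8":[0.0876,0.2567,-0.7746,0.762],"qdot":[1.3948,1.8975,-3.4263,2.8912],"p_ee":[0.2963,-0.0158,0.8811],"u":[0.0394,1.7797,2.5272,-0.7229]}
{"k":12,"\u03b8":[0.1081,0.2842,-0.8259,0.8045],"qdot":[1.3396,1.7704,-3.4184,2.7689],"p_ee":[0.2997,-0.0228,0.8632],"u":[0.0254,1.9526,2.8539,-0.8109]}
{"k":13,"\u03b8":[0.1277,0.3097,-0.8769,0.8452],"qdot":[1.281,1.6349,-3.4006,2.6381],"p_ee":[0.3033,-0.0299,0.8446],"u":[0.0165,2.1948,3.2255,-0.8953]}
{"k":14,"\u03b8":[0.1465,0.3331,-0.9276,0.8838],"qdot":[1.2215,1.4922,-3.3726,2.5009],"p_ee":[0.3072,-0.0371,0.8253],"u":[0.0105,2.492,3.6304,-0.9734]}
{"k":15,"\u03b8":[0.1643,0.3543,-0.9778,0.9204],"qdot":[1.1628,1.3432,-3.3341,2.3588],"p_ee":[0.3112,-0.0442,0.8054],"u":[0.0062,2.8318,4.0584,-1.0431]}
{"k":16,"\u03b8":[0.1813,0.3733,-1.0274,0.9548],"qdot":[1.1062,1.1891,-3.285,2.2134],"p_ee":[0.3154,-0.0512,0.785],"u":[0.0022,3.2031,4.5,-1.1027]}
{"k":17,"\u03b8":[0.1975,0.3899,-1.0761,0.987],"qdot":[1.0524,1.031,-3.2255,2.0661],"p_ee":[0.3197,-0.0583,0.7641],"u":[-0.0018,3.5962,4.9468,-1.1509]}
{"k":18,"\u03b8":[0.2128,0.4041,-1.1239,1.017],"qdot":[1.0019,0.8699,-3.1556,1.9181],"p_ee":[0.3241,-0.0653,0.7429],"u":[-0.0064,4.0026,5.3913,-1.1869]}
{"k":19,"\u03b8":[0.2275,0.4159,-1.1706,1.0448],"qdot":[0.955,0.707,-3.0758,1.7706],"p_ee":[0.3285,-0.0723,0.7214],"u":[-0.0116,4.4151,5.8268,-1.2105]}
{"k":20,"\u03b8":[0.2414,0.4252,-1.216,1.0705],"qdot":[0.9117,0.5436,-2.9868,1.6246],"p_ee":[0.3329,-0.0792,0.6998],"u":[-0.0176,4.8272,6.2477,-1.2217]}
{"k":21,"\u03b8":[0.2548,0.4321,-1.26,1.0939],"qdot":[0.8719,0.3809,-2.8891,1.4812],"p_ee":[0.3373,-0.086,0.678],"u":[-0.0244,5.2334,6.6492,-1.2209]}
{"k":22,"\u03b8":[0.2675,0.4366,-1.3025,1.1152],"qdot":[0.8354,0.2204,-2.7838,1.3414],"p_ee":[0.3416,-0.0927,0.6563],"u":[-0.0318,5.6291,7.0271,-1.2089]}
{"k":23,"\u03b8":[0.2798,0.4387,-1.3433,1.1345],"qdot":[0.802,0.0633,-2.6717,1.2059],"p_ee":[0.3457,-0.0992,0.6346],"u":[-0.0397,6.0104,7.3781,-1.1867]}
{"k":24,"\u03b8":[0.2916,0.4385,-1.3825,1.1515],"qdot":[0.7779,-0.075,-2.572,1.0465],"p_ee":[0.3497,-0.1057,0.613],"u":[-0.0496,6.3608,7.7037,-1.1441]}
{"k":25,"\u03b8":[0.303,0.4364,-1.4203,1.1663],"qdot":[0.7532,-0.2076,-2.464,0.9084],"p_ee":[0.3535,-0.112,0.5917],"u":[-0.0586,6.6861,7.9987,-1.1022]}
{"k":26,"\u03b8":[0.3141,0.4323,-1.4563,1.1792],"qdot":[0.7274,-0.3378,-2.345,0.7925],"p_ee":[0.357,-0.1181,0.5706],"u":[-0.0672,6.991,8.2603,-1.0611]}
{"k":27,"\u03b8":[0.3248,0.4263,-1.4905,1.1904],"qdot":[0.7036,-0.4609,-2.2222,0.6841],"p_ee":[0.3602,-0.124,0.5498],"u":[-0.076,7.2735,8.4886,-1.015]}
{"k":28,"\u03b8":[0.3352,0.4185,-1.5228,1.2],"qdot":[0.6816,-0.5752,-2.0974,0.5828],"p_ee":[0.3631,-0.1297,0.5294],"u":[-0.085,7.5321,8.6835,-0.9646]}
{"k":29,"\u03b8":[0.3452,0.409,-1.5533,1.2082],"qdot":[0.6612,-0.6796,-1.9721,0.4888],"p_ee":[0.3657,-0.1353,0.5094],"u":[-0.0941,7.7661,8.8456,-0.9112]}
{"k":30,"\u03b8":[0.355,0.3981,-1.5819,1.2149],"qdot":[0.6421,-0.7732,-1.8475,0.4025],"p_ee":[0.3679,-0.1406,0.4898],"u":[-0.1031,7.9749,8.9756,-0.8559]}
{"k":31,"\u03b8":[0.3645,0.3859,-1.6087,1.2205],"qdot":[0.624,-0.8554,-1.7248,0.324],"p_ee":[0.3699,-0.1457,0.4709]}
{"summary": "max |u| (N\u00b7m): 8.9756"}


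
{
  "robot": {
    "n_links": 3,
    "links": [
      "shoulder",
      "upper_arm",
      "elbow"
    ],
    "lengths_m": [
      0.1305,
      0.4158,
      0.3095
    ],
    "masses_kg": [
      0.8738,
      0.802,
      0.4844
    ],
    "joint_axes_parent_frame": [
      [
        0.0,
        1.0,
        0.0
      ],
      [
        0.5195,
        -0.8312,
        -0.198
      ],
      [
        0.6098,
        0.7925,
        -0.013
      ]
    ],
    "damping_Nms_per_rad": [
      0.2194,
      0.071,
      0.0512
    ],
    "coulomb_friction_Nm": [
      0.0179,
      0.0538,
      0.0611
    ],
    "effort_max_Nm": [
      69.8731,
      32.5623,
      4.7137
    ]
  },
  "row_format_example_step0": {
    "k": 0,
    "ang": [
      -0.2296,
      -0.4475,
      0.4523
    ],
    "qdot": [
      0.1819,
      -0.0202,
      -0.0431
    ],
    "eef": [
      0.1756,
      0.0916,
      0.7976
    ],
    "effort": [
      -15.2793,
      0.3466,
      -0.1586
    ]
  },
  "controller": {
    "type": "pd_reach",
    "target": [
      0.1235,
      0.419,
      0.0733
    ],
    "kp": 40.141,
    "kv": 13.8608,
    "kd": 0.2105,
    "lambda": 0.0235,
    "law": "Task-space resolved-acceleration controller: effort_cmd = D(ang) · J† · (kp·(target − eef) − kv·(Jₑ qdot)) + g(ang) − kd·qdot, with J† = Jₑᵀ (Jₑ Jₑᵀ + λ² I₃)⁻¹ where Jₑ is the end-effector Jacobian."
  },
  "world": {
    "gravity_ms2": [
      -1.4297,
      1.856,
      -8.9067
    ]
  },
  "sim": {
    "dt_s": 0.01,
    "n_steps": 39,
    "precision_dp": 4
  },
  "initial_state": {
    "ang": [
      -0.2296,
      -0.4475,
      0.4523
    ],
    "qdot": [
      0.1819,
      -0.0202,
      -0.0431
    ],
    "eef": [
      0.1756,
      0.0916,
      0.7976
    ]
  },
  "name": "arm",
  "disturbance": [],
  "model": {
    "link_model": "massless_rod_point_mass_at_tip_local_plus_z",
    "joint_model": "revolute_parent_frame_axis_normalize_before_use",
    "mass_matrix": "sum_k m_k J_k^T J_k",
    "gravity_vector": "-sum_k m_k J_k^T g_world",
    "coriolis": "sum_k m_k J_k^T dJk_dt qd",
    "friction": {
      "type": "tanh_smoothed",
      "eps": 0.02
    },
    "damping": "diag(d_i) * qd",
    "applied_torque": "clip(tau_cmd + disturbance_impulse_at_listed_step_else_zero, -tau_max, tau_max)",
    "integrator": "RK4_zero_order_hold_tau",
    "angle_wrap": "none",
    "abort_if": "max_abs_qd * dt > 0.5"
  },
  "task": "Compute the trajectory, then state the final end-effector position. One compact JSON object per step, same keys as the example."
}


{"k":1,"ang":[-0.235,-0.4541,0.4615],"qdot":[-1.2544,-1.2957,1.8545],"eef":[0.1769,0.0924,0.796],"effort":[-12.5795,0.6921,-0.5372]}
{"k":2,"ang":[-0.253,-0.472,0.4866],"qdot":[-2.3387,-2.2668,3.1396],"eef":[0.1776,0.0945,0.792],"effort":[-9.7134,0.6903,-0.7085]}
{"k":3,"ang":[-0.2804,-0.4982,0.522],"qdot":[-3.1255,-2.9856,3.9251],"eef":[0.1776,0.0977,0.7861],"effort":[-6.9756,0.5078,-0.7456]}
{"k":4,"ang":[-0.3144,-0.5307,0.5633],"qdot":[-3.6742,-3.5054,4.3271],"eef":[0.1769,0.1018,0.7789],"effort":[-4.5555,0.2623,-0.7017]}
{"k":5,"ang":[-0.353,-0.5676,0.6072],"qdot":[-4.0427,-3.8759,4.4545],"eef":[0.1755,0.1068,0.7705],"effort":[-2.5296,0.0217,-0.616]}
{"k":6,"ang":[-0.3946,-0.6077,0.6515],"qdot":[-4.2807,-4.138,4.3976],"eef":[0.1734,0.1124,0.7614],"effort":[-0.8971,-0.1824,-0.5146]}
{"k":7,"ang":[-0.4381,-0.65,0.6946],"qdot":[-4.4271,-4.3234,4.2245],"eef":[0.1707,0.1185,0.7516],"effort":[0.3821,-0.3398,-0.4134]}
{"k":8,"ang":[-0.4827,-0.6938,0.7357],"qdot":[-4.5111,-4.4552,3.9831],"eef":[0.1678,0.125,0.7415],"effort":[1.3616,-0.4514,-0.321]}
{"k":9,"ang":[-0.5281,-0.7389,0.7741],"qdot":[-4.5537,-4.5499,3.7057],"eef":[0.1645,0.1317,0.7311],"effort":[2.0952,-0.5225,-0.2413]}
{"k":10,"ang":[-0.5737,-0.7847,0.8097],"qdot":[-4.5696,-4.619,3.413],"eef":[0.1612,0.1385,0.7205],"effort":[2.6313,-0.56,-0.1752]}
{"k":11,"ang":[-0.6193,-0.8311,0.8423],"qdot":[-4.5693,-4.6706,3.1178],"eef":[0.1577,0.1454,0.7099],"effort":[3.0105,-0.5708,-0.1221]}
{"k":12,"ang":[-0.665,-0.878,0.872],"qdot":[-4.5602,-4.7106,2.8275],"eef":[0.1544,0.1523,0.6992],"effort":[3.2664,-0.5612,-0.0805]}
{"k":13,"ang":[-0.7105,-0.9253,0.8989],"qdot":[-4.5475,-4.7429,2.5461],"eef":[0.1511,0.1592,0.6886],"effort":[3.4262,-0.5366,-0.0488]}
{"k":14,"ang":[-0.7559,-0.9728,0.923],"qdot":[-4.5349,-4.7706,2.2756],"eef":[0.1481,0.1659,0.6781],"effort":[3.5113,-0.5018,-0.025]}
{"k":15,"ang":[-0.8012,-1.0207,0.9444],"qdot":[-4.5251,-4.7956,2.0162],"eef":[0.1452,0.1726,0.6676],"effort":[3.5391,-0.4609,-0.0074]}
{"k":16,"ang":[-0.8464,-1.0687,0.9633],"qdot":[-4.52,-4.8197,1.7675],"eef":[0.1425,0.179,0.6573],"effort":[3.5232,-0.4173,0.0055]}
{"k":17,"ang":[-0.8916,-1.1171,0.9798],"qdot":[-4.5211,-4.8439,1.5285],"eef":[0.1401,0.1853,0.6471],"effort":[3.4743,-0.3743,0.0152]}
{"k":18,"ang":[-0.9368,-1.1656,0.994],"qdot":[-4.5295,-4.8693,1.2982],"eef":[0.138,0.1914,0.6371],"effort":[3.4012,-0.3346,0.0226]}
{"k":19,"ang":[-0.9822,-1.2144,1.0058],"qdot":[-4.5461,-4.8965,1.0751],"eef":[0.1361,0.1973,0.6272],"effort":[3.3103,-0.3009,0.0288]}
{"k":20,"ang":[-1.0278,-1.2636,1.0155],"qdot":[-4.5716,-4.9263,0.8579],"eef":[0.1345,0.2029,0.6175],"effort":[3.207,-0.2756,0.0347]}
{"k":21,"ang":[-1.0737,-1.313,1.023],"qdot":[-4.6067,-4.9593,0.645],"eef":[0.1332,0.2083,0.6081],"effort":[3.0955,-0.2612,0.0407]}
{"k":22,"ang":[-1.12,-1.3628,1.0284],"qdot":[-4.6519,-4.996,0.435],"eef":[0.1321,0.2135,0.5988],"effort":[2.9789,-0.2601,0.0474]}
{"k":23,"ang":[-1.1668,-1.413,1.0317],"qdot":[-4.7077,-5.0371,0.2264],"eef":[0.1313,0.2184,0.5898],"effort":[2.8598,-0.275,0.0553]}
{"k":24,"ang":[-1.2142,-1.4636,1.0329],"qdot":[-4.775,-5.0833,0.0183],"eef":[0.1308,0.2231,0.581],"effort":[2.7401,-0.309,0.0641]}
{"k":25,"ang":[-1.2624,-1.5147,1.0322],"qdot":[-4.8565,-5.1358,-0.1686],"eef":[0.1306,0.2275,0.5725],"effort":[2.6222,-0.3658,0.0557]}
{"k":26,"ang":[-1.3114,-1.5663,1.0295],"qdot":[-4.9503,-5.1952,-0.3601],"eef":[0.1306,0.2316,0.5643],"effort":[2.5067,-0.45,0.0494]}
{"k":27,"ang":[-1.3615,-1.6186,1.0249],"qdot":[-5.0572,-5.263,-0.562],"eef":[0.131,0.2354,0.5563],"effort":[2.3947,-0.5673,0.0485]}
{"k":28,"ang":[-1.4127,-1.6717,1.0183],"qdot":[-5.1788,-5.3412,-0.7756],"eef":[0.1316,0.2389,0.5487],"effort":[2.2873,-0.7246,0.0528]}
{"k":29,"ang":[-1.4652,-1.7256,1.0094],"qdot":[-5.3177,-5.4325,-1.0031],"eef":[0.1325,0.2421,0.5413],"effort":[2.1858,-0.9317,0.0621]}
{"k":30,"ang":[-1.5192,-1.7805,0.9981],"qdot":[-5.4773,-5.5405,-1.2477],"eef":[0.1337,0.245,0.5344],"effort":[2.0919,-1.2018,0.0763]}
{"k":31,"ang":[-1.575,-1.8366,0.9843],"qdot":[-5.6627,-5.6705,-1.514],"eef":[0.1353,0.2476,0.5278],"effort":[2.0078,-1.5528,0.0959]}
{"k":32,"ang":[-1.6327,-1.8941,0.9677],"qdot":[-5.8813,-5.8299,-1.8084],"eef":[0.1372,0.25,0.5217],"effort":[1.9366,-2.0088,0.1216]}
{"k":33,"ang":[-1.6929,-1.9535,0.948],"qdot":[-6.144,-6.029,-2.1408],"eef":[0.1395,0.2521,0.516],"effort":[1.8816,-2.598,0.1547]}
{"k":34,"ang":[-1.7561,-2.0151,0.9247],"qdot":[-6.4647,-6.2808,-2.5249],"eef":[0.1423,0.2539,0.5107],"effort":[1.8448,-3.3368,0.1972]}
{"k":35,"ang":[-1.8228,-2.0796,0.8972],"qdot":[-6.8565,-6.5976,-2.9785],"eef":[0.1456,0.2554,0.506],"effort":[1.8165,-4.1573,0.2512]}
{"k":36,"ang":[-1.8938,-2.1476,0.8647],"qdot":[-7.3096,-6.9732,-3.5152],"eef":[0.1496,0.2566,0.5018],"effort":[1.7384,-4.6254,0.3167]}
{"k":37,"ang":[-1.969,-2.2191,0.8267],"qdot":[-7.7072,-7.3138,-4.0981],"eef":[0.1544,0.2575,0.4983],"effort":[1.4094,-3.2261,0.3789]}
{"k":38,"ang":[-2.0458,-2.2921,0.7837],"qdot":[-7.6052,-7.2591,-4.4897],"eef":[0.16,0.258,0.4955],"effort":[0.517,2.1577,0.3791]}
{"k":39,"ang":[-2.1149,-2.3592,0.7403],"qdot":[-6.2225,-6.1699,-4.1433],"eef":[0.1666,0.2581,0.4934]}
{"summary": "final eef position (m): 0.1666 0.2581 0.4934"}


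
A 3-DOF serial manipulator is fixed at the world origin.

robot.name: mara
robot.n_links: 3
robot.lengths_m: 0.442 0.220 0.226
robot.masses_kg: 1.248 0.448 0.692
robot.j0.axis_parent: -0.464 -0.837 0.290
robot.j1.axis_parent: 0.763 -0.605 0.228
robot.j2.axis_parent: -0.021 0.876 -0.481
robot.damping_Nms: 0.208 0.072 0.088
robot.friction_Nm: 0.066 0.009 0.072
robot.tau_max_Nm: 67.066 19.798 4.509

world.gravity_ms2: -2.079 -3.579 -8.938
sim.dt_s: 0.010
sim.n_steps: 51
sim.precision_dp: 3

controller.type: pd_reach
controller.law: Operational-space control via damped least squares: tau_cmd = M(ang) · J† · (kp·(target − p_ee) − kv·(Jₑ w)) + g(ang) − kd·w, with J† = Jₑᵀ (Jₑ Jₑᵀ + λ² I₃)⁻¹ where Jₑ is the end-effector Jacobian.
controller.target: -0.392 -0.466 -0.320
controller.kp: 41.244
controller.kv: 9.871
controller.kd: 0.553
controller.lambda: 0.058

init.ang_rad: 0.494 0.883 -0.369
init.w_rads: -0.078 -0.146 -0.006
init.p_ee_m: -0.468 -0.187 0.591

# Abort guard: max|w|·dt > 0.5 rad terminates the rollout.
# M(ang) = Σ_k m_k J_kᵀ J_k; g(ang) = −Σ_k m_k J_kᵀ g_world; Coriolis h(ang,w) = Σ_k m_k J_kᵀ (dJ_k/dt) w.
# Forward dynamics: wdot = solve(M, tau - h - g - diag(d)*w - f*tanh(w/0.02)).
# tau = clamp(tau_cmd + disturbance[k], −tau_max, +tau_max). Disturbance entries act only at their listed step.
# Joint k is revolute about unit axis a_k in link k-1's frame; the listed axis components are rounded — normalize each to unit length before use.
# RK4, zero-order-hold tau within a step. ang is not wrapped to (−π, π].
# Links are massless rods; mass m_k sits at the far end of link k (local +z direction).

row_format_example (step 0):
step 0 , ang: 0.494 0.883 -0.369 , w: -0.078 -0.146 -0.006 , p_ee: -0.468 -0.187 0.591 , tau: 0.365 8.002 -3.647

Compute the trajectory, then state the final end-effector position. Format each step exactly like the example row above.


step 1 , ang: 0.493 0.884 -0.374 , w: -0.058 0.275 -1.070 , p_ee: -0.467 -0.187 0.590 , tau: -0.568 6.642 -2.593
step 2 , ang: 0.493 0.889 -0.387 , w: 0.004 0.795 -1.480 , p_ee: -0.467 -0.190 0.586 , tau: -0.946 5.373 -2.006
step 3 , ang: 0.493 0.899 -0.403 , w: 0.079 1.292 -1.679 , p_ee: -0.467 -0.193 0.580 , tau: -1.037 4.237 -1.589
step 4 , ang: 0.495 0.915 -0.420 , w: 0.164 1.741 -1.780 , p_ee: -0.466 -0.198 0.572 , tau: -0.947 3.231 -1.264
step 5 , ang: 0.497 0.934 -0.438 , w: 0.260 2.138 -1.827 , p_ee: -0.465 -0.205 0.562 , tau: -0.734 2.343 -0.994
step 6 , ang: 0.500 0.957 -0.457 , w: 0.369 2.486 -1.838 , p_ee: -0.464 -0.211 0.550 , tau: -0.430 1.557 -0.764
step 7 , ang: 0.504 0.983 -0.475 , w: 0.494 2.787 -1.823 , p_ee: -0.463 -0.219 0.537 , tau: -0.063 0.861 -0.563
step 8 , ang: 0.510 1.013 -0.493 , w: 0.635 3.045 -1.789 , p_ee: -0.461 -0.227 0.523 , tau: 0.347 0.243 -0.385
step 9 , ang: 0.517 1.044 -0.511 , w: 0.794 3.263 -1.743 , p_ee: -0.458 -0.234 0.508 , tau: 0.787 -0.306 -0.225
step 10 , ang: 0.526 1.078 -0.528 , w: 0.972 3.441 -1.688 , p_ee: -0.455 -0.242 0.492 , tau: 1.243 -0.793 -0.076
step 11 , ang: 0.537 1.113 -0.545 , w: 1.171 3.582 -1.631 , p_ee: -0.452 -0.249 0.475 , tau: 1.709 -1.225 0.062
step 12 , ang: 0.549 1.149 -0.561 , w: 1.392 3.686 -1.574 , p_ee: -0.448 -0.257 0.457 , tau: 2.178 -1.606 0.193
step 13 , ang: 0.564 1.186 -0.576 , w: 1.635 3.754 -1.521 , p_ee: -0.444 -0.263 0.439 , tau: 2.645 -1.939 0.319
step 14 , ang: 0.582 1.224 -0.591 , w: 1.900 3.786 -1.474 , p_ee: -0.440 -0.269 0.420 , tau: 3.106 -2.224 0.440
step 15 , ang: 0.603 1.262 -0.605 , w: 2.189 3.782 -1.435 , p_ee: -0.435 -0.275 0.401 , tau: 3.555 -2.464 0.557
step 16 , ang: 0.626 1.300 -0.619 , w: 2.500 3.743 -1.406 , p_ee: -0.430 -0.279 0.382 , tau: 3.987 -2.658 0.669
step 17 , ang: 0.653 1.337 -0.633 , w: 2.834 3.669 -1.387 , p_ee: -0.425 -0.283 0.362 , tau: 4.393 -2.806 0.776
step 18 , ang: 0.683 1.373 -0.647 , w: 3.189 3.561 -1.377 , p_ee: -0.419 -0.287 0.343 , tau: 4.761 -2.907 0.876
step 19 , ang: 0.717 1.408 -0.661 , w: 3.563 3.419 -1.377 , p_ee: -0.414 -0.289 0.324 , tau: 5.075 -2.960 0.969
step 20 , ang: 0.754 1.441 -0.675 , w: 3.954 3.245 -1.385 , p_ee: -0.409 -0.291 0.306 , tau: 5.318 -2.963 1.052
step 21 , ang: 0.796 1.473 -0.688 , w: 4.359 3.040 -1.398 , p_ee: -0.403 -0.293 0.287 , tau: 5.467 -2.915 1.124
step 22 , ang: 0.841 1.502 -0.702 , w: 4.773 2.806 -1.416 , p_ee: -0.398 -0.294 0.269 , tau: 5.496 -2.815 1.183
step 23 , ang: 0.891 1.529 -0.717 , w: 5.190 2.544 -1.436 , p_ee: -0.394 -0.294 0.252 , tau: 5.377 -2.661 1.228
step 24 , ang: 0.945 1.553 -0.731 , w: 5.605 2.258 -1.455 , p_ee: -0.389 -0.295 0.235 , tau: 5.082 -2.454 1.256
step 25 , ang: 1.003 1.574 -0.746 , w: 6.010 1.949 -1.472 , p_ee: -0.385 -0.295 0.219 , tau: 4.587 -2.192 1.267
step 26 , ang: 1.065 1.592 -0.760 , w: 6.396 1.621 -1.483 , p_ee: -0.382 -0.296 0.203 , tau: 3.872 -1.878 1.259
step 27 , ang: 1.131 1.606 -0.775 , w: 6.754 1.278 -1.486 , p_ee: -0.379 -0.296 0.187 , tau: 2.924 -1.512 1.232
step 28 , ang: 1.200 1.617 -0.790 , w: 7.075 0.924 -1.479 , p_ee: -0.377 -0.297 0.172 , tau: 1.742 -1.099 1.184
step 29 , ang: 1.272 1.625 -0.805 , w: 7.350 0.563 -1.459 , p_ee: -0.376 -0.298 0.157 , tau: 0.341 -0.643 1.116
step 30 , ang: 1.347 1.629 -0.819 , w: 7.568 0.201 -1.425 , p_ee: -0.375 -0.300 0.142 , tau: -1.252 -0.150 1.027
step 31 , ang: 1.423 1.629 -0.833 , w: 7.723 -0.157 -1.374 , p_ee: -0.374 -0.302 0.127 , tau: -2.995 0.369 0.917
step 32 , ang: 1.501 1.626 -0.846 , w: 7.810 -0.503 -1.301 , p_ee: -0.374 -0.306 0.113 , tau: -4.831 0.905 0.786
step 33 , ang: 1.579 1.619 -0.859 , w: 7.825 -0.834 -1.212 , p_ee: -0.375 -0.310 0.098 , tau: -6.698 1.449 0.639
step 34 , ang: 1.657 1.609 -0.871 , w: 7.767 -1.144 -1.106 , p_ee: -0.376 -0.315 0.084 , tau: -8.527 1.990 0.477
step 35 , ang: 1.734 1.596 -0.881 , w: 7.638 -1.427 -0.982 , p_ee: -0.377 -0.320 0.069 , tau: -10.254 2.516 0.303
step 36 , ang: 1.810 1.581 -0.890 , w: 7.444 -1.679 -0.843 , p_ee: -0.379 -0.327 0.054 , tau: -11.819 3.015 0.119
step 37 , ang: 1.883 1.563 -0.898 , w: 7.192 -1.897 -0.692 , p_ee: -0.380 -0.334 0.040 , tau: -13.178 3.479 -0.069
step 38 , ang: 1.953 1.543 -0.904 , w: 6.890 -2.078 -0.534 , p_ee: -0.381 -0.342 0.025 , tau: -14.300 3.900 -0.256
step 39 , ang: 2.020 1.521 -0.909 , w: 6.549 -2.222 -0.374 , p_ee: -0.383 -0.351 0.011 , tau: -15.171 4.272 -0.438
step 40 , ang: 2.084 1.499 -0.912 , w: 6.179 -2.330 -0.217 , p_ee: -0.384 -0.360 -0.003 , tau: -15.790 4.593 -0.610
step 41 , ang: 2.144 1.475 -0.913 , w: 5.790 -2.404 -0.070 , p_ee: -0.385 -0.369 -0.017 , tau: -16.170 4.860 -0.768
step 42 , ang: 2.200 1.451 -0.913 , w: 5.391 -2.460 0.025 , p_ee: -0.385 -0.379 -0.031 , tau: -16.339 5.082 -0.885
step 43 , ang: 2.252 1.426 -0.913 , w: 4.987 -2.509 0.044 , p_ee: -0.386 -0.389 -0.044 , tau: -16.322 5.264 -0.946
step 44 , ang: 2.300 1.401 -0.912 , w: 4.591 -2.511 0.108 , p_ee: -0.386 -0.398 -0.058 , tau: -16.128 5.388 -1.028
step 45 , ang: 2.344 1.376 -0.911 , w: 4.207 -2.484 0.178 , p_ee: -0.386 -0.407 -0.070 , tau: -15.798 5.466 -1.107
step 46 , ang: 2.384 1.351 -0.909 , w: 3.838 -2.438 0.235 , p_ee: -0.386 -0.416 -0.082 , tau: -15.365 5.506 -1.171
step 47 , ang: 2.420 1.327 -0.906 , w: 3.488 -2.377 0.276 , p_ee: -0.386 -0.425 -0.094 , tau: -14.855 5.515 -1.221
step 48 , ang: 2.454 1.303 -0.904 , w: 3.159 -2.306 0.302 , p_ee: -0.386 -0.433 -0.106 , tau: -14.294 5.498 -1.256
step 49 , ang: 2.484 1.281 -0.900 , w: 2.851 -2.227 0.315 , p_ee: -0.385 -0.440 -0.116 , tau: -13.698 5.460 -1.279
step 50 , ang: 2.511 1.259 -0.897 , w: 2.565 -2.143 0.317 , p_ee: -0.385 -0.447 -0.127 , tau: -13.086 5.404 -1.293
step 51 , ang: 2.535 1.238 -0.894 , w: 2.301 -2.055 0.310 , p_ee: -0.384 -0.454 -0.137
final p_ee position (m): -0.384 -0.454 -0.137
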